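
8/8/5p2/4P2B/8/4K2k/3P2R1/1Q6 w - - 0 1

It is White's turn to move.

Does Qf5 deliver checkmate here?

After Qf5: black king on h3; in check: yes, from the white queen on f5.
Black has 2 legal replies: Kh4, Kxg2.
In check but a legal move exists → not checkmate.

no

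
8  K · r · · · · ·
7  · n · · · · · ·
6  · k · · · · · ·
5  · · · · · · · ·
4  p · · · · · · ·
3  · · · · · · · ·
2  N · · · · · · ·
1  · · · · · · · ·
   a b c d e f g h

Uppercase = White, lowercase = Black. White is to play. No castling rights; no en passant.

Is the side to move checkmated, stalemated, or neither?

checkmate

White to move; white king on a8.
In check: yes, from the black rook on c8.
King squares — a7: attacked by Kb6; b7: attacked by Kb6; b8: attacked by Rc8.
Legal moves for White: none.
In check with no legal moves → checkmate.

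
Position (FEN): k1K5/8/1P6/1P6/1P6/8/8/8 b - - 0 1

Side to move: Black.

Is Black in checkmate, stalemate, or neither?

Black to move; black king on a8.
In check: no.
King squares — a7: attacked by Pb6; b7: attacked by Kc8; b8: attacked by Kc8.
Legal moves for Black: none.
Not in check and no legal moves → stalemate.

stalemate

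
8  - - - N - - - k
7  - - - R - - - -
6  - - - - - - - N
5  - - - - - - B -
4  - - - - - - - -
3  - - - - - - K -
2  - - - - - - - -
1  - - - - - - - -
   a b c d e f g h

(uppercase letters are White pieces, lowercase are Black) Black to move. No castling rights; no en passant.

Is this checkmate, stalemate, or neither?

stalemate

Black to move; black king on h8.
In check: no.
King squares — g7: attacked by Rd7; h7: attacked by Rd7; g8: attacked by Nh6.
Legal moves for Black: none.
Not in check and no legal moves → stalemate.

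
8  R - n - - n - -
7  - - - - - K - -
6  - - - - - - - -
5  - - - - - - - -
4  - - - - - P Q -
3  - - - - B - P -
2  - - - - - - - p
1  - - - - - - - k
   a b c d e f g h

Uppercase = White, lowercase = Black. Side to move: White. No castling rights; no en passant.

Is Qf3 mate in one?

yes

After Qf3: black king on h1; in check: yes, from the white queen on f3.
King squares — g1: attacked by Be3; g2: attacked by Qf3; h2: own pawn.
Black has no legal moves → checkmate.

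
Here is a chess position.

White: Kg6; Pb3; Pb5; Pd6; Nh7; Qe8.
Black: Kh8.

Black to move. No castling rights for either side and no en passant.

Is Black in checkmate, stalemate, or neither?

Black to move; black king on h8.
In check: yes, from the white queen on e8.
King squares — g7: attacked by Kg6; h7: attacked by Kg6; g8: attacked by Qe8.
Legal moves for Black: none.
In check with no legal moves → checkmate.

checkmate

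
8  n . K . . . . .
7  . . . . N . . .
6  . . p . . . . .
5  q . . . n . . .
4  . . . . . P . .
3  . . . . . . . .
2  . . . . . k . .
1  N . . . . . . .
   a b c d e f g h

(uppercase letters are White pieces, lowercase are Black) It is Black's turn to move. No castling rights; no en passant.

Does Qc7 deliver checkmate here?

yes

After Qc7: white king on c8; in check: yes, from the black queen on c7.
King squares — b7: attacked by Qc7; c7: attacked by Na8; d7: attacked by Ne5; b8: attacked by Qc7; d8: attacked by Qc7.
White has no legal moves → checkmate.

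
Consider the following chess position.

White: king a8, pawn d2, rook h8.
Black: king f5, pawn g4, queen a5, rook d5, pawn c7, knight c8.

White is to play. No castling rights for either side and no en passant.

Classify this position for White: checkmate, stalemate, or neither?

White to move; white king on a8.
In check: yes, from the black queen on a5.
Legal moves for White: Kb8, Kb7.
White is in check but has 2 legal moves → neither.

neither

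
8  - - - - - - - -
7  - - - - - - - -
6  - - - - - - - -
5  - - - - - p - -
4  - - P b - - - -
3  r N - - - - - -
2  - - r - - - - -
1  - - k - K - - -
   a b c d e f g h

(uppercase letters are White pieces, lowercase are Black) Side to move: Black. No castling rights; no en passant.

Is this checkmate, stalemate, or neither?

Black to move; black king on c1.
In check: yes, from the white knight on b3.
King squares — b1: available; d1: attacked by Ke1; b2: available; c2: own rook; d2: attacked by Ke1.
Legal moves for Black: Kb2, Kb1, Rxb3.
Black is in check but has 3 legal moves → neither.

neither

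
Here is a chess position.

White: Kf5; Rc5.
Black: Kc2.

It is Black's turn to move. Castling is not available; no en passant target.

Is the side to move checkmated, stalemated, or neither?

Black to move; black king on c2.
In check: yes, from the white rook on c5.
King squares — b1: available; c1: attacked by Rc5; d1: available; b2: available; d2: available; b3: available; c3: attacked by Rc5; d3: available.
Legal moves for Black: Kd3, Kb3, Kd2, Kb2, Kd1, Kb1.
Black is in check but has 6 legal moves → neither.

neither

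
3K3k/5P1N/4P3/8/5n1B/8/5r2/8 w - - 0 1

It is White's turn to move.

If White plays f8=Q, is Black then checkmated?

no

After f8=Q: black king on h8; in check: yes, from the white queen on f8.
Black has 1 legal reply: Kxh7.
In check but a legal move exists → not checkmate.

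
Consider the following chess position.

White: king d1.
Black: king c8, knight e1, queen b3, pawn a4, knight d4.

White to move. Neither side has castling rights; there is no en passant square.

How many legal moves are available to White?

3

White to move; king on d1.
In check: yes, from the black queen on b3.
Legal moves: Kd2, Kxe1, Kc1.
Count: 3.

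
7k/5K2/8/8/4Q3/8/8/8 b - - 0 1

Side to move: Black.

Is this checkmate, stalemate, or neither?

stalemate

Black to move; black king on h8.
In check: no.
King squares — g7: attacked by Kf7; h7: attacked by Qe4; g8: attacked by Kf7.
Legal moves for Black: none.
Not in check and no legal moves → stalemate.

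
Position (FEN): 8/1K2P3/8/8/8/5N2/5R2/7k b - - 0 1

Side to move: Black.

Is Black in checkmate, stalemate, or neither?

stalemate

Black to move; black king on h1.
In check: no.
King squares — g1: attacked by Nf3; g2: attacked by Rf2; h2: attacked by Rf2.
Legal moves for Black: none.
Not in check and no legal moves → stalemate.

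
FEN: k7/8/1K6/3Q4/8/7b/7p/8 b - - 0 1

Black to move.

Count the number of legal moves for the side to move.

1

Black to move; king on a8.
In check: yes, from the white queen on d5.
Legal moves: Kb8.
Count: 1.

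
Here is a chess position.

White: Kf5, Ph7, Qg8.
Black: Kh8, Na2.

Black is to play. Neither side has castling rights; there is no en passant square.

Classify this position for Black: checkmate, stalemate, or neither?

checkmate

Black to move; black king on h8.
In check: yes, from the white queen on g8.
King squares — g7: attacked by Qg8; h7: attacked by Qg8; g8: attacked by Ph7.
Legal moves for Black: none.
In check with no legal moves → checkmate.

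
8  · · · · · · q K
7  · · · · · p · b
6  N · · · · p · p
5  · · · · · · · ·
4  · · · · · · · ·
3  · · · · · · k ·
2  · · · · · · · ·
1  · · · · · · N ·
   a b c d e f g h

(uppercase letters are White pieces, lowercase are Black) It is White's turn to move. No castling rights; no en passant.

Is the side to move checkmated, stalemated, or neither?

White to move; white king on h8.
In check: yes, from the black queen on g8.
King squares — g7: attacked by Qg8; h7: attacked by Qg8; g8: attacked by Bh7.
Legal moves for White: none.
In check with no legal moves → checkmate.

checkmate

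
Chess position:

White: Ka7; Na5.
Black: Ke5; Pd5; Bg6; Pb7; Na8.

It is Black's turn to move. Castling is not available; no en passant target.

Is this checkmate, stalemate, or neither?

neither

Black to move; black king on e5.
In check: no.
Legal moves for Black include: Nc7, Nb6, Be8, Bh7, Bf7, Bh5, Bf5, Be4, Bd3, Bc2, Bb1, Kf6, Ke6, Kd6, Kf5, Kf4, Ke4, Kd4, ... (list truncated; more exist).
Black has legal moves and is not in check → neither.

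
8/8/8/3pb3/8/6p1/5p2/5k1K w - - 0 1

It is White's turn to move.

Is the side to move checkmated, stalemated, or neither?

White to move; white king on h1.
In check: no.
King squares — g1: attacked by Kf1; g2: attacked by Kf1; h2: attacked by Pg3.
Legal moves for White: none.
Not in check and no legal moves → stalemate.

stalemate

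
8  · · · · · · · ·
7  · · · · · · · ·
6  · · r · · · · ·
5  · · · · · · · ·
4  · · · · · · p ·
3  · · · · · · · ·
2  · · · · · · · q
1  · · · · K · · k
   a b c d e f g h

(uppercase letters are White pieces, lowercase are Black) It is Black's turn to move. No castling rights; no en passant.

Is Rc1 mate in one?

yes

After Rc1: white king on e1; in check: yes, from the black rook on c1.
King squares — d1: attacked by Rc1; f1: attacked by Rc1; d2: attacked by Qh2; e2: attacked by Qh2; f2: attacked by Qh2.
White has no legal moves → checkmate.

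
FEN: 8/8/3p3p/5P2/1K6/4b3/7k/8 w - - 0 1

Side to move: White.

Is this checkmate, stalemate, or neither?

White to move; white king on b4.
In check: no.
Legal moves for White: Kb5, Ka5, Kc4, Ka4, Kc3, Kb3, Ka3, f6.
White has 8 legal moves and is not in check → neither.

neither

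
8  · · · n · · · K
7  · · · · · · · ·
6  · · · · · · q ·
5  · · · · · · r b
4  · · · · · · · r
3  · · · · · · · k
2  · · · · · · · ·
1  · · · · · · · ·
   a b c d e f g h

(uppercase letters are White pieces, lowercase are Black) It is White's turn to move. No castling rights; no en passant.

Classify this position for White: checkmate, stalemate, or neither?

stalemate

White to move; white king on h8.
In check: no.
King squares — g7: attacked by Qg6; h7: attacked by Qg6; g8: attacked by Qg6.
Legal moves for White: none.
Not in check and no legal moves → stalemate.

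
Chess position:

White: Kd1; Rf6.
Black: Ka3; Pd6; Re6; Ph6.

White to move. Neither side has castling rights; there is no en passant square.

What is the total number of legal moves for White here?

White to move; king on d1.
In check: no.
Legal moves: Rf8, Rf7, Rxh6, Rg6, Rxe6, Rf5, Rf4, Rf3+, Rf2, Rf1, Kd2, Kc2, Kc1.
Count: 13.

13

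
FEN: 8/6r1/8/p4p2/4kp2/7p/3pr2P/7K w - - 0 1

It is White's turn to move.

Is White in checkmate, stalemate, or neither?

stalemate

White to move; white king on h1.
In check: no.
King squares — g1: attacked by Rg7; g2: attacked by Re2; h2: own pawn.
Legal moves for White: none.
Not in check and no legal moves → stalemate.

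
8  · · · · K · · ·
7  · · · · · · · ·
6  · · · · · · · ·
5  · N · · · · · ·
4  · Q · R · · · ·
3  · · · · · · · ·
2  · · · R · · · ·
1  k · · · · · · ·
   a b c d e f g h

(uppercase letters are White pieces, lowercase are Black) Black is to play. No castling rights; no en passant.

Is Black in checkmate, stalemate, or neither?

stalemate

Black to move; black king on a1.
In check: no.
King squares — b1: attacked by Qb4; a2: attacked by Rd2; b2: attacked by Rd2.
Legal moves for Black: none.
Not in check and no legal moves → stalemate.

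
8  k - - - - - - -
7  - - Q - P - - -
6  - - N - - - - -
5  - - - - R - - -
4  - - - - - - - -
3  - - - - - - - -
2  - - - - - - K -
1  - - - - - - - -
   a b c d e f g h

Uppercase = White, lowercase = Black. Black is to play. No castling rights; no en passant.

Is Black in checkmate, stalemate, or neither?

stalemate

Black to move; black king on a8.
In check: no.
King squares — a7: attacked by Nc6; b7: attacked by Qc7; b8: attacked by Nc6.
Legal moves for Black: none.
Not in check and no legal moves → stalemate.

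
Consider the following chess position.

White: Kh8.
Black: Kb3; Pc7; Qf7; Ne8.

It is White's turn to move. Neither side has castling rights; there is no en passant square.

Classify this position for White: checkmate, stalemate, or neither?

White to move; white king on h8.
In check: no.
King squares — g7: attacked by Qf7; h7: attacked by Qf7; g8: attacked by Qf7.
Legal moves for White: none.
Not in check and no legal moves → stalemate.

stalemate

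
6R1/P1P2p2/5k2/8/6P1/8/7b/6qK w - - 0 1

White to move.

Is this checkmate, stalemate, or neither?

White to move; white king on h1.
In check: yes, from the black queen on g1.
King squares — g1: attacked by Bh2; g2: attacked by Qg1; h2: attacked by Qg1.
Legal moves for White: none.
In check with no legal moves → checkmate.

checkmate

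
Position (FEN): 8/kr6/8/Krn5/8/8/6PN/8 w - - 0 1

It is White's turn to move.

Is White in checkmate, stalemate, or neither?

checkmate

White to move; white king on a5.
In check: yes, from the black rook on b5.
King squares — a4: attacked by Nc5; b4: attacked by Rb5; b5: attacked by Rb7; a6: attacked by Nc5; b6: attacked by Rb5.
Legal moves for White: none.
In check with no legal moves → checkmate.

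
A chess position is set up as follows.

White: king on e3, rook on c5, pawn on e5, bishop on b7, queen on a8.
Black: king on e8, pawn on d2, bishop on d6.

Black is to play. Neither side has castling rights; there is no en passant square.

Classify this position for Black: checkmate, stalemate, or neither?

neither

Black to move; black king on e8.
In check: yes, from the white queen on a8.
Legal moves for Black: Kf7, Ke7, Kd7, Bb8.
Black is in check but has 4 legal moves → neither.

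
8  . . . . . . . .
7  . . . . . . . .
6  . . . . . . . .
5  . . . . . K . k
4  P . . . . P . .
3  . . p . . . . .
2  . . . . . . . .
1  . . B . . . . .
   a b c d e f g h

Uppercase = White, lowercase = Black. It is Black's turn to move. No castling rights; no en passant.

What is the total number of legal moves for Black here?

Black to move; king on h5.
In check: no.
Legal moves: Kh6, Kh4, c2.
Count: 3.

3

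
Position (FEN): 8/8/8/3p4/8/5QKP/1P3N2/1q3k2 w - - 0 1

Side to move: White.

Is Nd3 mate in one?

no

After Nd3: black king on f1; in check: yes, from the white queen on f3.
Black has 1 legal reply: Kg1.
In check but a legal move exists → not checkmate.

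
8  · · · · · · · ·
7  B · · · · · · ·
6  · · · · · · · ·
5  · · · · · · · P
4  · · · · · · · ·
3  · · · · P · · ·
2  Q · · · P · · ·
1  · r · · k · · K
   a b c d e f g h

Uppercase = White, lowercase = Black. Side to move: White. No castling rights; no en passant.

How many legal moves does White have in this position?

24

White to move; king on h1.
In check: no.
Legal moves: Bb8, Bb6, Bc5, Bd4, Qg8, Qf7, Qe6, Qa6, Qd5, Qa5+, Qc4, Qa4, Qb3, Qa3, Qd2+, Qc2, Qb2, Qxb1+, Qa1, Kh2, Kg2, Kg1, h6, e4.
Count: 24.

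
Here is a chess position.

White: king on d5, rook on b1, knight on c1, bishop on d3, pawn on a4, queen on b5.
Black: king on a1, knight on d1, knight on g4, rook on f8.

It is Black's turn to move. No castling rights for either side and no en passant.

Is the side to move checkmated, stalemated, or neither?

checkmate

Black to move; black king on a1.
In check: yes, from the white rook on b1.
King squares — b1: attacked by Bd3; a2: attacked by Nc1; b2: attacked by Rb1.
Legal moves for Black: none.
In check with no legal moves → checkmate.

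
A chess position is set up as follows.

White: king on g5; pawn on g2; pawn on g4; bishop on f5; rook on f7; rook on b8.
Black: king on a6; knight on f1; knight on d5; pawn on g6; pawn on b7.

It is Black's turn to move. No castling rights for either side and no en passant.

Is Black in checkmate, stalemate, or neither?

neither

Black to move; black king on a6.
In check: no.
Legal moves for Black include: Ka7, Kb6, Kb5, Ka5, Ne7, Nc7, Nf6, Nb6, Nf4, Nb4, Nde3, Nc3, Ng3, Nfe3, Nh2, Nd2, gxf5, b6, ... (list truncated; more exist).
Black has legal moves and is not in check → neither.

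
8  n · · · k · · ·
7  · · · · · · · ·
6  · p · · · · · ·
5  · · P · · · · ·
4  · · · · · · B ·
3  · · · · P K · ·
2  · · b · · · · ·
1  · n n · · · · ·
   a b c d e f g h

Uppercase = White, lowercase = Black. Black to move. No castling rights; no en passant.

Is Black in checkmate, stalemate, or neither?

Black to move; black king on e8.
In check: no.
Legal moves for Black include: Kf8, Kd8, Kf7, Ke7, Nc7, Bh7, Bg6, Bf5, Be4+, Ba4, Bd3, Bb3, Bd1+, Nd3, Nb3, Ne2, Na2, Nc3, ... (list truncated; more exist).
Black has legal moves and is not in check → neither.

neither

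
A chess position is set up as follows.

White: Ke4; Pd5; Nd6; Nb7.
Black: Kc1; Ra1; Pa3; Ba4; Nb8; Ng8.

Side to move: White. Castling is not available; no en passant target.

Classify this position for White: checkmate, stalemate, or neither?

White to move; white king on e4.
In check: no.
Legal moves for White: Nd8, Nc5, Na5, Ne8, Nc8, Nf7, Nf5, Nb5, Nc4, Kf5, Ke5, Kf4, Kd4, Kf3, Ke3, Kd3.
White has 16 legal moves and is not in check → neither.

neither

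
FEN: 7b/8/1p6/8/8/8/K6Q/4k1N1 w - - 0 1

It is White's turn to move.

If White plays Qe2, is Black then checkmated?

After Qe2: black king on e1; in check: yes, from the white queen on e2.
King squares — d1: attacked by Qe2; f1: attacked by Qe2; d2: attacked by Qe2; e2: attacked by Ng1; f2: attacked by Qe2.
Black has no legal moves → checkmate.

yes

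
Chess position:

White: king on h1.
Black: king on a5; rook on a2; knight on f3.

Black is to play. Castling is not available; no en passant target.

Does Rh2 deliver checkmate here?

yes

After Rh2: white king on h1; in check: yes, from the black rook on h2.
King squares — g1: attacked by Nf3; g2: attacked by Rh2; h2: attacked by Nf3.
White has no legal moves → checkmate.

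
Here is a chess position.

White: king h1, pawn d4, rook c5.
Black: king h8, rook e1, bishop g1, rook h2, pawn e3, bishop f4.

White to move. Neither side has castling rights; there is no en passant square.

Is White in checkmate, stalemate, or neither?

White to move; white king on h1.
In check: yes, from the black rook on h2.
King squares — g1: attacked by Re1; g2: attacked by Rh2; h2: attacked by Bg1.
Legal moves for White: none.
In check with no legal moves → checkmate.

checkmate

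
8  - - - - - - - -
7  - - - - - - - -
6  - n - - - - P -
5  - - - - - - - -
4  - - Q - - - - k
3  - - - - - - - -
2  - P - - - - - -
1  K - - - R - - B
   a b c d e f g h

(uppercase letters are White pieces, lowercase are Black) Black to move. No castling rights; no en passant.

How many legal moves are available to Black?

Black to move; king on h4.
In check: yes, from the white queen on c4.
Legal moves: Kh5, Kg5, Kh3, Kg3, Nxc4.
Count: 5.

5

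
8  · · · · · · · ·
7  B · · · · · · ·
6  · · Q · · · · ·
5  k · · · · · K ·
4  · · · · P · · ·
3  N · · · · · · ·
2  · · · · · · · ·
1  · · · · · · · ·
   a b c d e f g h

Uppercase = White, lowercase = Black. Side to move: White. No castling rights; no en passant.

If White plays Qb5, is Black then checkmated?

yes

After Qb5: black king on a5; in check: yes, from the white queen on b5.
King squares — a4: attacked by Qb5; b4: attacked by Qb5; b5: attacked by Na3; a6: attacked by Qb5; b6: attacked by Qb5.
Black has no legal moves → checkmate.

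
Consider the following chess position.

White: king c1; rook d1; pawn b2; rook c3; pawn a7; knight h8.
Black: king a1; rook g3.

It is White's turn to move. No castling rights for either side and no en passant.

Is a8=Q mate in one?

After a8=Q: black king on a1; in check: yes, from the white queen on a8.
King squares — b1: attacked by Kc1; a2: attacked by Qa8; b2: attacked by Kc1.
Black has no legal moves → checkmate.

yes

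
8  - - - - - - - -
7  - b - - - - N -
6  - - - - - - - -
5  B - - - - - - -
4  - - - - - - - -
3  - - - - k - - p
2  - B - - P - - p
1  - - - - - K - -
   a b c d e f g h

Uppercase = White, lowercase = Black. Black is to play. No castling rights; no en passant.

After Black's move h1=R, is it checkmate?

yes

After h1=R: white king on f1; in check: yes, from the black rook on h1.
King squares — e1: attacked by Rh1; g1: attacked by Rh1; e2: own pawn; f2: attacked by Ke3; g2: attacked by Ph3.
White has no legal moves → checkmate.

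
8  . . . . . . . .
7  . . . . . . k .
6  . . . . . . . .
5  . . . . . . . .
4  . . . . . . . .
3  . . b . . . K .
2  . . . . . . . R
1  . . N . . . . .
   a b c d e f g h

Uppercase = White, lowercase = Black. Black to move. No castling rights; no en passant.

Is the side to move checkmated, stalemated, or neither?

Black to move; black king on g7.
In check: no.
Legal moves for Black: Kg8, Kf8, Kf7, Kg6, Kf6, Bf6, Be5+, Ba5, Bd4, Bb4, Bd2, Bb2, Be1+, Ba1.
Black has 14 legal moves and is not in check → neither.

neither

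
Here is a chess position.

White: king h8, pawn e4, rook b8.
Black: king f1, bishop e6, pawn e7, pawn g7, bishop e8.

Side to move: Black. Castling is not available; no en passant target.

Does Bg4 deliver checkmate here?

After Bg4: white king on h8; in check: no.
White is not in check, so this cannot be checkmate.

no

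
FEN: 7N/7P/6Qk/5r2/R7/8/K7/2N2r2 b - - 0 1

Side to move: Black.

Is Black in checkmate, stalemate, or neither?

checkmate

Black to move; black king on h6.
In check: yes, from the white queen on g6.
King squares — g5: attacked by Qg6; h5: attacked by Qg6; g6: attacked by Nh8; g7: attacked by Qg6; h7: attacked by Qg6.
Legal moves for Black: none.
In check with no legal moves → checkmate.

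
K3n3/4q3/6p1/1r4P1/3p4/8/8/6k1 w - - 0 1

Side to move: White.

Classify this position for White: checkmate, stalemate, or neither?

White to move; white king on a8.
In check: no.
King squares — a7: attacked by Qe7; b7: attacked by Rb5; b8: attacked by Rb5.
Legal moves for White: none.
Not in check and no legal moves → stalemate.

stalemate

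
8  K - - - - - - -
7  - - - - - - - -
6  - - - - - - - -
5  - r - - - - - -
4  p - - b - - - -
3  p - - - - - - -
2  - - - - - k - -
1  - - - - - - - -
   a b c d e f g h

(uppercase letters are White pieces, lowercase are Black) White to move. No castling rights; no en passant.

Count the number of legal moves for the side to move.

White to move; king on a8.
In check: no.
Legal moves: none.
Count: 0.

0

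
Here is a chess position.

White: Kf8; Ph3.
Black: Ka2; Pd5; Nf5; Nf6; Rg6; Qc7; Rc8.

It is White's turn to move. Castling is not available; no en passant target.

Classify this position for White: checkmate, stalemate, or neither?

White to move; white king on f8.
In check: yes, from the black rook on c8.
King squares — e7: attacked by Nf5; f7: attacked by Qc7; g7: attacked by Nf5; e8: attacked by Nf6; g8: attacked by Nf6.
Legal moves for White: none.
In check with no legal moves → checkmate.

checkmate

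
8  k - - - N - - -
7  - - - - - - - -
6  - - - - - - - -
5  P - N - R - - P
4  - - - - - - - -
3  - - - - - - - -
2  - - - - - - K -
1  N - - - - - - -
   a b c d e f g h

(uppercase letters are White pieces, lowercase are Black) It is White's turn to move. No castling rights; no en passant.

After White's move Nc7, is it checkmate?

no

After Nc7: black king on a8; in check: yes, from the white knight on c7.
Black has 2 legal replies: Kb8, Ka7.
In check but a legal move exists → not checkmate.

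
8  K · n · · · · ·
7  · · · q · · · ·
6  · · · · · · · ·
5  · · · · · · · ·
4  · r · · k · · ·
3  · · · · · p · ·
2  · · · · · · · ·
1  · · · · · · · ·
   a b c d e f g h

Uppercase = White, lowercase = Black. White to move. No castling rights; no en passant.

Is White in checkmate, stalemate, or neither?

stalemate

White to move; white king on a8.
In check: no.
King squares — a7: attacked by Qd7; b7: attacked by Rb4; b8: attacked by Rb4.
Legal moves for White: none.
Not in check and no legal moves → stalemate.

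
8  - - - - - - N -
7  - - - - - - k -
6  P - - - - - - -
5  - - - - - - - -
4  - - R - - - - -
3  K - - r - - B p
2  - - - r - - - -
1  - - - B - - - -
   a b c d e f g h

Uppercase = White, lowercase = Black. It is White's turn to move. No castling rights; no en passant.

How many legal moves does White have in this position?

4

White to move; king on a3.
In check: yes, from the black rook on d3.
Legal moves: Kb4, Ka4, Rc3, Bb3.
Count: 4.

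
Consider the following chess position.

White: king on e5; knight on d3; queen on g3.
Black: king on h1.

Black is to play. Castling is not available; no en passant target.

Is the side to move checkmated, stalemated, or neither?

Black to move; black king on h1.
In check: no.
King squares — g1: attacked by Qg3; g2: attacked by Qg3; h2: attacked by Qg3.
Legal moves for Black: none.
Not in check and no legal moves → stalemate.

stalemate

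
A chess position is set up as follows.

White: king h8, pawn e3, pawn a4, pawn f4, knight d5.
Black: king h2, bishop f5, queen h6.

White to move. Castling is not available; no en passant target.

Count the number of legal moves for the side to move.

White to move; king on h8.
In check: yes, from the black queen on h6.
Legal moves: Kg8.
Count: 1.

1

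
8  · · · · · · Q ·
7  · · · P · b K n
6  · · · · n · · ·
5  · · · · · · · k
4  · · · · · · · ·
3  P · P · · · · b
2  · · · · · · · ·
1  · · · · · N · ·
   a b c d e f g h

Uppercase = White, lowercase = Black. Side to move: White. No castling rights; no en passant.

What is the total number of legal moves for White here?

White to move; king on g7.
In check: yes, from the black knight on e6.
Legal moves: Kh8, Kxh7, Kxf7.
Count: 3.

3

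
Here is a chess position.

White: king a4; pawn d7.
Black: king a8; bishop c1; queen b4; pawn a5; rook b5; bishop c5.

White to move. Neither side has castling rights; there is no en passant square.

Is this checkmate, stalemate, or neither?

White to move; white king on a4.
In check: yes, from the black queen on b4.
King squares — a3: attacked by Bc1; b3: attacked by Qb4; b4: attacked by Pa5; a5: attacked by Qb4; b5: attacked by Qb4.
Legal moves for White: none.
In check with no legal moves → checkmate.

checkmate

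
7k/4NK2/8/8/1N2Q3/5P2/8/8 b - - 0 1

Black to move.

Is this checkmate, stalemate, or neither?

Black to move; black king on h8.
In check: no.
King squares — g7: attacked by Kf7; h7: attacked by Qe4; g8: attacked by Ne7.
Legal moves for Black: none.
Not in check and no legal moves → stalemate.

stalemate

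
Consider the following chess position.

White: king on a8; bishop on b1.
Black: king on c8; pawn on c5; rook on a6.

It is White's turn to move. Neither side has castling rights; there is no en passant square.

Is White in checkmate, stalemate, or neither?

White to move; white king on a8.
In check: yes, from the black rook on a6.
King squares — a7: attacked by Ra6; b7: attacked by Kc8; b8: attacked by Kc8.
Legal moves for White: none.
In check with no legal moves → checkmate.

checkmate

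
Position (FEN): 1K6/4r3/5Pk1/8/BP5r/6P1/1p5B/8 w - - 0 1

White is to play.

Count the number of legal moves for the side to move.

White to move; king on b8.
In check: no.
Legal moves: Kc8, Ka8, Be8+, Bd7, Bc6, Bb5, Bb3, Bc2+, Bd1, Bg1, fxe7, gxh4, f7, b5, g4.
Count: 15.

15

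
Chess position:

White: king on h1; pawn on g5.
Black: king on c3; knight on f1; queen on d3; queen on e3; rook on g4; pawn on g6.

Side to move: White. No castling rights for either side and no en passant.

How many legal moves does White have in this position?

White to move; king on h1.
In check: no.
Legal moves: none.
Count: 0.

0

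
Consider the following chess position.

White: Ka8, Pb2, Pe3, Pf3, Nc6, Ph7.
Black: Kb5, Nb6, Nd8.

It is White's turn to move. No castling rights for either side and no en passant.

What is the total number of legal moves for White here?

2

White to move; king on a8.
In check: yes, from the black knight on b6.
Legal moves: Kb8, Ka7.
Count: 2.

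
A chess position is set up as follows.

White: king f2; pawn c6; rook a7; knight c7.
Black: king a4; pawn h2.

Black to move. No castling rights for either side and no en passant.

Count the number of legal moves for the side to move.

2

Black to move; king on a4.
In check: yes, from the white rook on a7.
Legal moves: Kb4, Kb3.
Count: 2.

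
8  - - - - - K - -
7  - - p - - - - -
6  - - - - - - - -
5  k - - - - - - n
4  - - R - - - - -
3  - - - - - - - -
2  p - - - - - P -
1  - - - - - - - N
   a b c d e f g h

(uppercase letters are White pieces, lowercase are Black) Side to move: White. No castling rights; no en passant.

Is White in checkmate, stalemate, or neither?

White to move; white king on f8.
In check: no.
Legal moves for White include: Kg8, Ke8, Kf7, Ke7, Rxc7, Rc6, Rc5+, Rh4, Rg4, Rf4, Re4, Rd4, Rb4, Ra4+, Rc3, Rc2, Rc1, Ng3, ... (list truncated; more exist).
White has legal moves and is not in check → neither.

neither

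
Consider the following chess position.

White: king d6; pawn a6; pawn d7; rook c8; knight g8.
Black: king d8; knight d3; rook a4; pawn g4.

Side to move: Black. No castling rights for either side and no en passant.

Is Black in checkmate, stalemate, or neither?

Black to move; black king on d8.
In check: yes, from the white rook on c8.
King squares — c7: attacked by Kd6; d7: attacked by Kd6; e7: attacked by Kd6; c8: attacked by Pd7; e8: attacked by Pd7.
Legal moves for Black: none.
In check with no legal moves → checkmate.

checkmate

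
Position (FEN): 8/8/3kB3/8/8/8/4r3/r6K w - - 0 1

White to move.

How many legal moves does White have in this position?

0

White to move; king on h1.
In check: yes, from the black rook on a1.
Legal moves: none.
Count: 0.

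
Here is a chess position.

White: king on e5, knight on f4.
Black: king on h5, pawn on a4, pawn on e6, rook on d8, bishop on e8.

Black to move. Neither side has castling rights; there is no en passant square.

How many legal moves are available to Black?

Black to move; king on h5.
In check: yes, from the white knight on f4.
Legal moves: Kh6, Kg5, Kh4, Kg4.
Count: 4.

4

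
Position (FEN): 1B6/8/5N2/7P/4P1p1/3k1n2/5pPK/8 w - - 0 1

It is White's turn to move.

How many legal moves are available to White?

White to move; king on h2.
In check: yes, from the black knight on f3.
Legal moves: Kg3, Kh1, gxf3.
Count: 3.

3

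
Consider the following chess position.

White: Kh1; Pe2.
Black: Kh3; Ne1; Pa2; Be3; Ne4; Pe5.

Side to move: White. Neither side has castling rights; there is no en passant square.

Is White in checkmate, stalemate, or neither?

White to move; white king on h1.
In check: no.
King squares — g1: attacked by Be3; g2: attacked by Ne1; h2: attacked by Kh3.
Legal moves for White: none.
Not in check and no legal moves → stalemate.

stalemate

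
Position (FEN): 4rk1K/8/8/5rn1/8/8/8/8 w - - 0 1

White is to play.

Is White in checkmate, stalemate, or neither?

stalemate

White to move; white king on h8.
In check: no.
King squares — g7: attacked by Kf8; h7: attacked by Ng5; g8: attacked by Kf8.
Legal moves for White: none.
Not in check and no legal moves → stalemate.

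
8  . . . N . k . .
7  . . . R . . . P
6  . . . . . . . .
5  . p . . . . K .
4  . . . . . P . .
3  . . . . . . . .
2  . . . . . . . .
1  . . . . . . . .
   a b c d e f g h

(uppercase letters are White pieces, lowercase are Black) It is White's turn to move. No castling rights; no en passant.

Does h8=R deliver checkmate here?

After h8=R: black king on f8; in check: yes, from the white rook on h8.
King squares — e7: attacked by Rd7; f7: attacked by Rd7; g7: attacked by Rd7; e8: attacked by Rh8; g8: attacked by Rh8.
Black has no legal moves → checkmate.

yes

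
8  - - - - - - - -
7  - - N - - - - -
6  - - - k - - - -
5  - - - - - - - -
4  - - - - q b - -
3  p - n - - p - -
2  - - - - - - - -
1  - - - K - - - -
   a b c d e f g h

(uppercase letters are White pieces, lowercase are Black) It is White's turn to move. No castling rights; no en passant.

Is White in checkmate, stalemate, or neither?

checkmate

White to move; white king on d1.
In check: yes, from the black knight on c3.
King squares — c1: attacked by Bf4; e1: attacked by Qe4; c2: attacked by Qe4; d2: attacked by Bf4; e2: attacked by Nc3.
Legal moves for White: none.
In check with no legal moves → checkmate.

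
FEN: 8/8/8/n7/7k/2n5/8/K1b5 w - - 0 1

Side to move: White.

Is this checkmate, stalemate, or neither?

stalemate

White to move; white king on a1.
In check: no.
King squares — b1: attacked by Nc3; a2: attacked by Nc3; b2: attacked by Bc1.
Legal moves for White: none.
Not in check and no legal moves → stalemate.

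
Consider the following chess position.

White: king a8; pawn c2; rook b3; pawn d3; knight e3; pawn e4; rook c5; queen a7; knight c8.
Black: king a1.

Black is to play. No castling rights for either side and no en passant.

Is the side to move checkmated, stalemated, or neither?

Black to move; black king on a1.
In check: yes, from the white queen on a7.
King squares — b1: attacked by Rb3; a2: attacked by Qa7; b2: attacked by Rb3.
Legal moves for Black: none.
In check with no legal moves → checkmate.

checkmate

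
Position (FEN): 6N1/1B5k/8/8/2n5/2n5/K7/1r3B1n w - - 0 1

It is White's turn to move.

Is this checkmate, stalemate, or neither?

White to move; white king on a2.
In check: yes, from the black knight on c3.
King squares — a1: attacked by Rb1; b1: attacked by Nc3; b2: attacked by Rb1; a3: attacked by Nc4; b3: attacked by Rb1.
Legal moves for White: none.
In check with no legal moves → checkmate.

checkmate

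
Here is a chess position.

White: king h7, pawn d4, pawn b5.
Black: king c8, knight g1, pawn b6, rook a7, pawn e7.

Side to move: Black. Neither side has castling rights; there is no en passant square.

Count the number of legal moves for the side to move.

20

Black to move; king on c8.
In check: no.
Legal moves: Kd8, Kb8, Kd7, Kc7, Kb7, Ra8, Rd7, Rc7, Rb7, Ra6, Ra5, Ra4, Ra3, Ra2, Ra1, Nh3, Nf3, Ne2, e6+, e5+.
Count: 20.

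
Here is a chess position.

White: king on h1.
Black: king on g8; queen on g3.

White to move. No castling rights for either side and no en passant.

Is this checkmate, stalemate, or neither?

White to move; white king on h1.
In check: no.
King squares — g1: attacked by Qg3; g2: attacked by Qg3; h2: attacked by Qg3.
Legal moves for White: none.
Not in check and no legal moves → stalemate.

stalemate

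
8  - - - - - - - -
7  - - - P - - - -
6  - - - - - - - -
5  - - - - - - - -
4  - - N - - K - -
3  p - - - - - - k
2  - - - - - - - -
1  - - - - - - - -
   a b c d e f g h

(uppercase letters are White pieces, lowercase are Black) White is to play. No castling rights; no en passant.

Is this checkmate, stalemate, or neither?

neither

White to move; white king on f4.
In check: no.
Legal moves for White: Kg5, Kf5, Ke5, Ke4, Kf3, Ke3, Nd6, Nb6, Ne5, Na5, Ne3, Nxa3, Nd2, Nb2, d8=Q, d8=R, d8=B, d8=N.
White has 18 legal moves and is not in check → neither.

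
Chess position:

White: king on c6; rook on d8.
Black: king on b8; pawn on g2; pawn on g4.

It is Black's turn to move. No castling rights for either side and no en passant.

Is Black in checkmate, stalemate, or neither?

neither

Black to move; black king on b8.
In check: yes, from the white rook on d8.
King squares — a7: available; b7: attacked by Kc6; c7: attacked by Kc6; a8: attacked by Rd8; c8: attacked by Rd8.
Legal moves for Black: Ka7.
Black is in check but has 1 legal move → neither.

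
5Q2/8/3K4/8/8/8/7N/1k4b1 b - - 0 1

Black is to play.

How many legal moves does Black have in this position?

Black to move; king on b1.
In check: no.
Legal moves: Ba7, Bb6, Bc5+, Bd4, Be3, Bxh2+, Bf2, Kc2, Kb2, Ka2, Kc1, Ka1.
Count: 12.

12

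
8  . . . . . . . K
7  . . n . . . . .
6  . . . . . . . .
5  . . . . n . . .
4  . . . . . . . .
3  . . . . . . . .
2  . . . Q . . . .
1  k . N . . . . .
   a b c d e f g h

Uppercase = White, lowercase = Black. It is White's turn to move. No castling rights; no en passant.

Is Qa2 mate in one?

yes

After Qa2: black king on a1; in check: yes, from the white queen on a2.
King squares — b1: attacked by Qa2; a2: attacked by Nc1; b2: attacked by Qa2.
Black has no legal moves → checkmate.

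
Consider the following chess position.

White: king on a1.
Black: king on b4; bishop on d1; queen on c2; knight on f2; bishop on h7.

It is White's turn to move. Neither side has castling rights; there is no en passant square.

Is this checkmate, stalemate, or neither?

White to move; white king on a1.
In check: no.
King squares — b1: attacked by Qc2; a2: attacked by Qc2; b2: attacked by Qc2.
Legal moves for White: none.
Not in check and no legal moves → stalemate.

stalemate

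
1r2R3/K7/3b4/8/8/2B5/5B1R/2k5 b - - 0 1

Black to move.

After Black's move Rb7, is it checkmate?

After Rb7: white king on a7; in check: yes, from the black rook on b7.
White has 3 legal replies: Ka8, Kxb7, Ka6.
In check but a legal move exists → not checkmate.

no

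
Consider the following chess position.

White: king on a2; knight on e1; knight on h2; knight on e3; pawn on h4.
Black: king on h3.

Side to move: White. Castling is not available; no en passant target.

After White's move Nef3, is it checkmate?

After Nef3: black king on h3; in check: no.
Black is not in check, so this cannot be checkmate.

no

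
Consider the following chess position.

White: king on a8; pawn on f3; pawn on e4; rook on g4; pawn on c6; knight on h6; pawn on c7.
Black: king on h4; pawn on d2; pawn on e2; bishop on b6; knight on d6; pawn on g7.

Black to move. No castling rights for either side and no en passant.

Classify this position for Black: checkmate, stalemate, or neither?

neither

Black to move; black king on h4.
In check: yes, from the white rook on g4.
Legal moves for Black: Kh5, Kh3.
Black is in check but has 2 legal moves → neither.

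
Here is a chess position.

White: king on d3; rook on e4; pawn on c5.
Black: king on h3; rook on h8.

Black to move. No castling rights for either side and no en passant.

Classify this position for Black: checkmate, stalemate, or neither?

neither

Black to move; black king on h3.
In check: no.
Legal moves for Black: Rg8, Rf8, Re8, Rd8+, Rc8, Rb8, Ra8, Rh7, Rh6, Rh5, Rh4, Kg3, Kh2, Kg2.
Black has 14 legal moves and is not in check → neither.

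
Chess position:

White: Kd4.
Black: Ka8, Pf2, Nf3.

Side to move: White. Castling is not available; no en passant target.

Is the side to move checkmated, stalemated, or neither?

neither

White to move; white king on d4.
In check: yes, from the black knight on f3.
Legal moves for White: Kd5, Kc5, Ke4, Kc4, Ke3, Kd3, Kc3.
White is in check but has 7 legal moves → neither.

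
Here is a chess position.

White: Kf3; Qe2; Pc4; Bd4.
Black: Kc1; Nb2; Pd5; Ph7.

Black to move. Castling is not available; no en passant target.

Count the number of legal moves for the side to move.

Black to move; king on c1.
In check: no.
Legal moves: Nxc4, Na4, Nd3, Nd1, Kb1, dxc4, h6, h5.
Count: 8.

8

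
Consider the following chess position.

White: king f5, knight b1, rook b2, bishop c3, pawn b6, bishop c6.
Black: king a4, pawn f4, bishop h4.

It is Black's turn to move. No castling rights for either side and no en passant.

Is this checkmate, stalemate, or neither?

Black to move; black king on a4.
In check: yes, from the white bishop on c6.
King squares — a3: attacked by Nb1; b3: attacked by Rb2; b4: attacked by Rb2; a5: attacked by Bc3; b5: attacked by Rb2.
Legal moves for Black: none.
In check with no legal moves → checkmate.

checkmate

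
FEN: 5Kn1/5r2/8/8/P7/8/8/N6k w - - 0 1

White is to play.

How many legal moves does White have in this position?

White to move; king on f8.
In check: yes, from the black rook on f7.
Legal moves: Kxg8, Ke8, Kxf7.
Count: 3.

3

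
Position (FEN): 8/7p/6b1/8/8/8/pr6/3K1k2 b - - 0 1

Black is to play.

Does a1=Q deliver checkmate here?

yes

After a1=Q: white king on d1; in check: yes, from the black queen on a1.
King squares — c1: attacked by Qa1; e1: attacked by Qa1; c2: attacked by Rb2; d2: attacked by Rb2; e2: attacked by Kf1.
White has no legal moves → checkmate.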